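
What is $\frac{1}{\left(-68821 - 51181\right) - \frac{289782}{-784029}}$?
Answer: $- \frac{261343}{31361586092} \approx -8.3332 \cdot 10^{-6}$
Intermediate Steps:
$\frac{1}{\left(-68821 - 51181\right) - \frac{289782}{-784029}} = \frac{1}{\left(-68821 - 51181\right) - - \frac{96594}{261343}} = \frac{1}{-120002 + \frac{96594}{261343}} = \frac{1}{- \frac{31361586092}{261343}} = - \frac{261343}{31361586092}$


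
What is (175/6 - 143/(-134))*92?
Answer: 559084/201 ≈ 2781.5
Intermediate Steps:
(175/6 - 143/(-134))*92 = (175*(1/6) - 143*(-1/134))*92 = (175/6 + 143/134)*92 = (6077/201)*92 = 559084/201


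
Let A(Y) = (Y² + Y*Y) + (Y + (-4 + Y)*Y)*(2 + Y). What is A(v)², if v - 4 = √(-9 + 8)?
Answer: -552 + 4214*I ≈ -552.0 + 4214.0*I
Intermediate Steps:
v = 4 + I (v = 4 + √(-9 + 8) = 4 + √(-1) = 4 + I ≈ 4.0 + 1.0*I)
A(Y) = 2*Y² + (2 + Y)*(Y + Y*(-4 + Y)) (A(Y) = (Y² + Y²) + (Y + Y*(-4 + Y))*(2 + Y) = 2*Y² + (2 + Y)*(Y + Y*(-4 + Y)))
A(v)² = ((4 + I)*(-6 + (4 + I) + (4 + I)²))² = ((4 + I)*(-2 + I + (4 + I)²))² = (4 + I)²*(-2 + I + (4 + I)²)²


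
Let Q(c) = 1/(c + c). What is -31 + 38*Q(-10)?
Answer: -329/10 ≈ -32.900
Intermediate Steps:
Q(c) = 1/(2*c)
-31 + 38*Q(-10) = -31 + 38*((1/2)/(-10)) = -31 + 38*((1/2)*(-1/10)) = -31 + 38*(-1/20) = -31 - 19/10 = -329/10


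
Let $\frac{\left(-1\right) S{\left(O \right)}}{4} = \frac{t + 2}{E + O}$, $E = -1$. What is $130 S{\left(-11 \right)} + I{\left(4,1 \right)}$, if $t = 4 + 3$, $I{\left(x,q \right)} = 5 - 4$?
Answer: $391$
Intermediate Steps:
$I{\left(x,q \right)} = 1$ ($I{\left(x,q \right)} = 5 - 4 = 1$)
$t = 7$
$S{\left(O \right)} = - \frac{36}{-1 + O}$ ($S{\left(O \right)} = - 4 \frac{7 + 2}{-1 + O} = - 4 \frac{9}{-1 + O} = - \frac{36}{-1 + O}$)
$130 S{\left(-11 \right)} + I{\left(4,1 \right)} = 130 \left(- \frac{36}{-1 - 11}\right) + 1 = 130 \left(- \frac{36}{-12}\right) + 1 = 130 \left(\left(-36\right) \left(- \frac{1}{12}\right)\right) + 1 = 130 \cdot 3 + 1 = 390 + 1 = 391$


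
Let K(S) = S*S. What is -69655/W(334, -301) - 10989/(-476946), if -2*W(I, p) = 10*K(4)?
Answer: 369139475/423952 ≈ 870.71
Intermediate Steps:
K(S) = S**2
W(I, p) = -80 (W(I, p) = -5*4**2 = -5*16 = -1/2*160 = -80)
-69655/W(334, -301) - 10989/(-476946) = -69655/(-80) - 10989/(-476946) = -69655*(-1/80) - 10989*(-1/476946) = 13931/16 + 1221/52994 = 369139475/423952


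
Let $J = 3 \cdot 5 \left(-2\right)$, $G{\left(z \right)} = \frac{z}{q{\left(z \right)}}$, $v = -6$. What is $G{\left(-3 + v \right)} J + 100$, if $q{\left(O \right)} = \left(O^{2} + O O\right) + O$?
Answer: $\frac{1730}{17} \approx 101.76$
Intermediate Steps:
$q{\left(O \right)} = O + 2 O^{2}$ ($q{\left(O \right)} = \left(O^{2} + O^{2}\right) + O = 2 O^{2} + O = O + 2 O^{2}$)
$G{\left(z \right)} = \frac{1}{1 + 2 z}$ ($G{\left(z \right)} = \frac{z}{z \left(1 + 2 z\right)} = z \frac{1}{z \left(1 + 2 z\right)} = \frac{1}{1 + 2 z}$)
$J = -30$ ($J = 15 \left(-2\right) = -30$)
$G{\left(-3 + v \right)} J + 100 = \frac{1}{1 + 2 \left(-3 - 6\right)} \left(-30\right) + 100 = \frac{1}{1 + 2 \left(-9\right)} \left(-30\right) + 100 = \frac{1}{1 - 18} \left(-30\right) + 100 = \frac{1}{-17} \left(-30\right) + 100 = \left(- \frac{1}{17}\right) \left(-30\right) + 100 = \frac{30}{17} + 100 = \frac{1730}{17}$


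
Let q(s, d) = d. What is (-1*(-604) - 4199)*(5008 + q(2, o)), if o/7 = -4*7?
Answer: -17299140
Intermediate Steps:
o = -196 (o = 7*(-4*7) = 7*(-28) = -196)
(-1*(-604) - 4199)*(5008 + q(2, o)) = (-1*(-604) - 4199)*(5008 - 196) = (604 - 4199)*4812 = -3595*4812 = -17299140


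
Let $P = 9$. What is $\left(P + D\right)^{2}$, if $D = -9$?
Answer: $0$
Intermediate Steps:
$\left(P + D\right)^{2} = \left(9 - 9\right)^{2} = 0^{2} = 0$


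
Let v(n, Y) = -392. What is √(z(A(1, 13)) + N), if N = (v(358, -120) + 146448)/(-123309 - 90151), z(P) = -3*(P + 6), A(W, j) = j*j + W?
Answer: I*√1505599232410/53365 ≈ 22.993*I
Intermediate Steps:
A(W, j) = W + j² (A(W, j) = j² + W = W + j²)
z(P) = -18 - 3*P (z(P) = -3*(6 + P) = -18 - 3*P)
N = -36514/53365 (N = (-392 + 146448)/(-123309 - 90151) = 146056/(-213460) = 146056*(-1/213460) = -36514/53365 ≈ -0.68423)
√(z(A(1, 13)) + N) = √((-18 - 3*(1 + 13²)) - 36514/53365) = √((-18 - 3*(1 + 169)) - 36514/53365) = √((-18 - 3*170) - 36514/53365) = √((-18 - 510) - 36514/53365) = √(-528 - 36514/53365) = √(-28213234/53365) = I*√1505599232410/53365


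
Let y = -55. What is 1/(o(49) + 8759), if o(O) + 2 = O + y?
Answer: 1/8751 ≈ 0.00011427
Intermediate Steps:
o(O) = -57 + O (o(O) = -2 + (O - 55) = -2 + (-55 + O) = -57 + O)
1/(o(49) + 8759) = 1/((-57 + 49) + 8759) = 1/(-8 + 8759) = 1/8751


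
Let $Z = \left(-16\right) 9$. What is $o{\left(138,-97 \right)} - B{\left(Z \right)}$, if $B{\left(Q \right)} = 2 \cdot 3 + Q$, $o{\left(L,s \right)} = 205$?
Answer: $343$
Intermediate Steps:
$Z = -144$
$B{\left(Q \right)} = 6 + Q$
$o{\left(138,-97 \right)} - B{\left(Z \right)} = 205 - \left(6 - 144\right) = 205 - -138 = 205 + 138 = 343$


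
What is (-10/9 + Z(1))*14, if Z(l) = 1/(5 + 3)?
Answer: -497/36 ≈ -13.806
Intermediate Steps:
Z(l) = ⅛ (Z(l) = 1/8 = ⅛)
(-10/9 + Z(1))*14 = (-10/9 + ⅛)*14 = -71/72*14 = -497/36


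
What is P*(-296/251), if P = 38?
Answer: -11248/251 ≈ -44.813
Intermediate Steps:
P*(-296/251) = 38*(-296/251) = -11248/251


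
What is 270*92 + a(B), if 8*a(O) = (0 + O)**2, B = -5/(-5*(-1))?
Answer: 198721/8 ≈ 24840.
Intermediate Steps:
B = -1 (B = -5/5 = (1/5)*(-5) = -1)
a(O) = O**2/8 (a(O) = (0 + O)**2/8 = O**2/8)
270*92 + a(B) = 270*92 + (1/8)*(-1)**2 = 24840 + (1/8)*1 = 24840 + 1/8 = 198721/8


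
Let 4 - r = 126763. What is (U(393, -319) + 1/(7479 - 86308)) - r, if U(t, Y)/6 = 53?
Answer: 10017352832/78829 ≈ 1.2708e+5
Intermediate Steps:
r = -126759 (r = 4 - 1*126763 = 4 - 126763 = -126759)
U(t, Y) = 318 (U(t, Y) = 6*53 = 318)
(U(393, -319) + 1/(7479 - 86308)) - r = (318 + 1/(7479 - 86308)) - 1*(-126759) = (318 + 1/(-78829)) + 126759 = (318 - 1/78829) + 126759 = 25067621/78829 + 126759 = 10017352832/78829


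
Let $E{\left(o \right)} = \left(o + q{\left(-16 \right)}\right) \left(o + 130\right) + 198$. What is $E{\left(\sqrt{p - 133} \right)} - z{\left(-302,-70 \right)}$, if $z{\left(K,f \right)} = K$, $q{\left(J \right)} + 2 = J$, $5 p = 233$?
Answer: $- \frac{9632}{5} + \frac{1344 i \sqrt{15}}{5} \approx -1926.4 + 1041.1 i$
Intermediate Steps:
$p = \frac{233}{5}$ ($p = \frac{1}{5} \cdot 233 = \frac{233}{5} \approx 46.6$)
$q{\left(J \right)} = -2 + J$
$E{\left(o \right)} = 198 + \left(-18 + o\right) \left(130 + o\right)$ ($E{\left(o \right)} = \left(o - 18\right) \left(o + 130\right) + 198 = \left(o - 18\right) \left(130 + o\right) + 198 = \left(-18 + o\right) \left(130 + o\right) + 198 = 198 + \left(-18 + o\right) \left(130 + o\right)$)
$E{\left(\sqrt{p - 133} \right)} - z{\left(-302,-70 \right)} = \left(-2142 + \left(\sqrt{\frac{233}{5} - 133}\right)^{2} + 112 \sqrt{\frac{233}{5} - 133}\right) - -302 = \left(-2142 + \left(\sqrt{- \frac{432}{5}}\right)^{2} + 112 \sqrt{- \frac{432}{5}}\right) + 302 = \left(-2142 + \left(\frac{12 i \sqrt{15}}{5}\right)^{2} + 112 \frac{12 i \sqrt{15}}{5}\right) + 302 = \left(-2142 - \frac{432}{5} + \frac{1344 i \sqrt{15}}{5}\right) + 302 = \left(- \frac{11142}{5} + \frac{1344 i \sqrt{15}}{5}\right) + 302 = - \frac{9632}{5} + \frac{1344 i \sqrt{15}}{5}$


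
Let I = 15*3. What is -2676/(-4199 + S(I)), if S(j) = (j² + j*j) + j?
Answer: 669/26 ≈ 25.731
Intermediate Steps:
I = 45
S(j) = j + 2*j² (S(j) = (j² + j²) + j = 2*j² + j = j + 2*j²)
-2676/(-4199 + S(I)) = -2676/(-4199 + 45*(1 + 2*45)) = -2676/(-4199 + 45*(1 + 90)) = -2676/(-4199 + 45*91) = -2676/(-4199 + 4095) = -2676/(-104) = -2676*(-1/104) = 669/26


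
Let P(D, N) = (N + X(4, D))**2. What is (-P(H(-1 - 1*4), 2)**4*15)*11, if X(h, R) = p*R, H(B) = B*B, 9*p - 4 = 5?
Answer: -46600873519365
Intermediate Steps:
p = 1 (p = 4/9 + (1/9)*5 = 4/9 + 5/9 = 1)
H(B) = B**2
X(h, R) = R (X(h, R) = 1*R = R)
P(D, N) = (D + N)**2 (P(D, N) = (N + D)**2 = (D + N)**2)
(-P(H(-1 - 1*4), 2)**4*15)*11 = (-(((-1 - 1*4)**2 + 2)**2)**4*15)*11 = (-(((-1 - 4)**2 + 2)**2)**4*15)*11 = (-(((-5)**2 + 2)**2)**4*15)*11 = (-((25 + 2)**2)**4*15)*11 = (-(27**2)**4*15)*11 = (-1*729**4*15)*11 = (-1*282429536481*15)*11 = -282429536481*15*11 = -4236443047215*11 = -46600873519365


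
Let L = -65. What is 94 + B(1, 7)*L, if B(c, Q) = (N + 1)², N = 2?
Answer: -491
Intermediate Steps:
B(c, Q) = 9 (B(c, Q) = (2 + 1)² = 3² = 9)
94 + B(1, 7)*L = 94 + 9*(-65) = 94 - 585 = -491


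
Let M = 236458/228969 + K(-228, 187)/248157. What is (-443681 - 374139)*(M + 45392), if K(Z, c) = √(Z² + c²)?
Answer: -82525162609640/2223 - 817820*√86953/248157 ≈ -3.7123e+10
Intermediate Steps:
M = 236458/228969 + √86953/248157 (M = 236458/228969 + √((-228)² + 187²)/248157 = 236458*(1/228969) + √(51984 + 34969)*(1/248157) = 236458/228969 + √86953*(1/248157) = 236458/228969 + √86953/248157 ≈ 1.0339)
(-443681 - 374139)*(M + 45392) = (-443681 - 374139)*((236458/228969 + √86953/248157) + 45392) = -817820*(10393597306/228969 + √86953/248157) = -82525162609640/2223 - 817820*√86953/248157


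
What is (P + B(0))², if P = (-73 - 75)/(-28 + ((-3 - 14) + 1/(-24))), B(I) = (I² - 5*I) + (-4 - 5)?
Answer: 38155329/1168561 ≈ 32.652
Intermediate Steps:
B(I) = -9 + I² - 5*I (B(I) = (I² - 5*I) - 9 = -9 + I² - 5*I)
P = 3552/1081 (P = -148/(-28 + (-17 - 1/24)) = -148/(-28 - 409/24) = -148/(-1081/24) = -148*(-24/1081) = 3552/1081 ≈ 3.2858)
(P + B(0))² = (3552/1081 + (-9 + 0² - 5*0))² = (3552/1081 + (-9 + 0 + 0))² = (3552/1081 - 9)² = (-6177/1081)² = 38155329/1168561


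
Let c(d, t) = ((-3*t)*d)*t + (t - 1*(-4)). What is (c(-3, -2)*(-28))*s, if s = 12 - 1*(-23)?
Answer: -37240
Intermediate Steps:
s = 35 (s = 12 + 23 = 35)
c(d, t) = 4 + t - 3*d*t² (c(d, t) = (-3*d*t)*t + (t + 4) = -3*d*t² + (4 + t) = 4 + t - 3*d*t²)
(c(-3, -2)*(-28))*s = ((4 - 2 - 3*(-3)*(-2)²)*(-28))*35 = ((4 - 2 - 3*(-3)*4)*(-28))*35 = ((4 - 2 + 36)*(-28))*35 = (38*(-28))*35 = -1064*35 = -37240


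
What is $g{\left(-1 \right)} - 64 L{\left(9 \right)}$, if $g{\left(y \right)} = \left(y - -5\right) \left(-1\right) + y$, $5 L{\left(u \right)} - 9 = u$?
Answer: $- \frac{1177}{5} \approx -235.4$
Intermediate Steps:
$L{\left(u \right)} = \frac{9}{5} + \frac{u}{5}$
$g{\left(y \right)} = -5$ ($g{\left(y \right)} = \left(y + 5\right) \left(-1\right) + y = \left(5 + y\right) \left(-1\right) + y = \left(-5 - y\right) + y = -5$)
$g{\left(-1 \right)} - 64 L{\left(9 \right)} = -5 - 64 \left(\frac{9}{5} + \frac{1}{5} \cdot 9\right) = -5 - 64 \left(\frac{9}{5} + \frac{9}{5}\right) = -5 - \frac{1152}{5} = - \frac{1177}{5}$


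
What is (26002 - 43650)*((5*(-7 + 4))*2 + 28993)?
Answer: -511139024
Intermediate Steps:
(26002 - 43650)*((5*(-7 + 4))*2 + 28993) = -17648*((5*(-3))*2 + 28993) = -17648*(-15*2 + 28993) = -17648*(-30 + 28993) = -17648*28963 = -511139024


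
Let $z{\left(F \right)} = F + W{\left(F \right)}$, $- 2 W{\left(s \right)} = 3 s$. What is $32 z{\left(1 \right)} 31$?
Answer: $-496$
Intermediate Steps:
$W{\left(s \right)} = - \frac{3 s}{2}$
$z{\left(F \right)} = - \frac{F}{2}$ ($z{\left(F \right)} = F - \frac{3 F}{2} = - \frac{F}{2}$)
$32 z{\left(1 \right)} 31 = 32 \left(\left(- \frac{1}{2}\right) 1\right) 31 = 32 \left(- \frac{1}{2}\right) 31 = \left(-16\right) 31 = -496$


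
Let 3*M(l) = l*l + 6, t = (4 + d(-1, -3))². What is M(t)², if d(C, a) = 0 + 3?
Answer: 5793649/9 ≈ 6.4374e+5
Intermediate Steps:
d(C, a) = 3
t = 49 (t = (4 + 3)² = 7² = 49)
M(l) = 2 + l²/3 (M(l) = (l*l + 6)/3 = (l² + 6)/3 = (6 + l²)/3 = 2 + l²/3)
M(t)² = (2 + (⅓)*49²)² = (2 + (⅓)*2401)² = (2 + 2401/3)² = (2407/3)² = 5793649/9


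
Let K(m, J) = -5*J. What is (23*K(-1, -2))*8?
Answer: 1840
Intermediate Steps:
(23*K(-1, -2))*8 = (23*(-5*(-2)))*8 = (23*10)*8 = 230*8 = 1840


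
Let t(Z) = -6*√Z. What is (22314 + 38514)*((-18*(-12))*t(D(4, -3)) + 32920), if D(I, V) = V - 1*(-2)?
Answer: 2002457760 - 78833088*I ≈ 2.0025e+9 - 7.8833e+7*I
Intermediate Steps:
D(I, V) = 2 + V (D(I, V) = V + 2 = 2 + V)
(22314 + 38514)*((-18*(-12))*t(D(4, -3)) + 32920) = (22314 + 38514)*((-18*(-12))*(-6*√(2 - 3)) + 32920) = 60828*(216*(-6*I) + 32920) = 60828*(-1296*I + 32920) = 60828*(32920 - 1296*I) = 2002457760 - 78833088*I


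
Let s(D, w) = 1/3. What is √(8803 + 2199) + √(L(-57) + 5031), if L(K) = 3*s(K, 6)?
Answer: √11002 + 2*√1258 ≈ 175.83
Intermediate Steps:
s(D, w) = ⅓
L(K) = 1 (L(K) = 3*(⅓) = 1)
√(8803 + 2199) + √(L(-57) + 5031) = √(8803 + 2199) + √(1 + 5031) = √11002 + √5032 = √11002 + 2*√1258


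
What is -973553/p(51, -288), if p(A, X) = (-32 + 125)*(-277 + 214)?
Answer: 139079/837 ≈ 166.16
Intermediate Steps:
p(A, X) = -5859 (p(A, X) = 93*(-63) = -5859)
-973553/p(51, -288) = -973553/(-5859) = -973553*(-1/5859) = 139079/837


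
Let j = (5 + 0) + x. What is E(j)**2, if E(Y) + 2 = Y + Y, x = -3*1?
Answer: 4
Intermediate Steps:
x = -3
j = 2 (j = (5 + 0) - 3 = 5 - 3 = 2)
E(Y) = -2 + 2*Y (E(Y) = -2 + (Y + Y) = -2 + 2*Y)
E(j)**2 = (-2 + 2*2)**2 = (-2 + 4)**2 = 2**2 = 4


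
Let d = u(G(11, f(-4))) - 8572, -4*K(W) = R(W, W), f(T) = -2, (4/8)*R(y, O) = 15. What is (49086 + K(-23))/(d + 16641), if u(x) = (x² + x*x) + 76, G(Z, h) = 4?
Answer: 98157/16354 ≈ 6.0020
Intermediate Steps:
R(y, O) = 30 (R(y, O) = 2*15 = 30)
u(x) = 76 + 2*x² (u(x) = (x² + x²) + 76 = 2*x² + 76 = 76 + 2*x²)
K(W) = -15/2 (K(W) = -¼*30 = -15/2)
d = -8464 (d = (76 + 2*4²) - 8572 = (76 + 2*16) - 8572 = (76 + 32) - 8572 = 108 - 8572 = -8464)
(49086 + K(-23))/(d + 16641) = (49086 - 15/2)/(-8464 + 16641) = (98157/2)/8177 = (98157/2)*(1/8177) = 98157/16354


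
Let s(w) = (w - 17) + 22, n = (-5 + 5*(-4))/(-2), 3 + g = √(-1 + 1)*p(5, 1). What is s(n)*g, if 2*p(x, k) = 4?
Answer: -105/2 ≈ -52.500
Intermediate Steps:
p(x, k) = 2 (p(x, k) = (½)*4 = 2)
g = -3 (g = -3 + √(-1 + 1)*2 = -3 + √0*2 = -3 + 0*2 = -3 + 0 = -3)
n = 25/2 (n = (-5 - 20)*(-½) = -25*(-½) = 25/2 ≈ 12.500)
s(w) = 5 + w (s(w) = (-17 + w) + 22 = 5 + w)
s(n)*g = (5 + 25/2)*(-3) = (35/2)*(-3) = -105/2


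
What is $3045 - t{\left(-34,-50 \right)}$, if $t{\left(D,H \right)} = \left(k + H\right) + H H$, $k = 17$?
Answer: $578$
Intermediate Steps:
$t{\left(D,H \right)} = 17 + H + H^{2}$ ($t{\left(D,H \right)} = \left(17 + H\right) + H H = \left(17 + H\right) + H^{2} = 17 + H + H^{2}$)
$3045 - t{\left(-34,-50 \right)} = 3045 - \left(17 - 50 + \left(-50\right)^{2}\right) = 3045 - \left(17 - 50 + 2500\right) = 3045 - 2467 = 578$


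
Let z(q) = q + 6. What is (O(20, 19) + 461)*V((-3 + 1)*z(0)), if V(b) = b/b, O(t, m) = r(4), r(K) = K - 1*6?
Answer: 459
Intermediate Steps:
r(K) = -6 + K (r(K) = K - 6 = -6 + K)
O(t, m) = -2 (O(t, m) = -6 + 4 = -2)
z(q) = 6 + q
V(b) = 1
(O(20, 19) + 461)*V((-3 + 1)*z(0)) = (-2 + 461)*1 = 459*1 = 459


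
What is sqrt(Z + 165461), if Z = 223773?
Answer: sqrt(389234) ≈ 623.89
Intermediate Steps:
sqrt(Z + 165461) = sqrt(223773 + 165461) = sqrt(389234)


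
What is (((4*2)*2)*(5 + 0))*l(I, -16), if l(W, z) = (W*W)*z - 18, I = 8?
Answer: -83360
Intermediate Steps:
l(W, z) = -18 + z*W² (l(W, z) = W²*z - 18 = z*W² - 18 = -18 + z*W²)
(((4*2)*2)*(5 + 0))*l(I, -16) = (((4*2)*2)*(5 + 0))*(-18 - 16*8²) = ((8*2)*5)*(-18 - 16*64) = (16*5)*(-18 - 1024) = 80*(-1042) = -83360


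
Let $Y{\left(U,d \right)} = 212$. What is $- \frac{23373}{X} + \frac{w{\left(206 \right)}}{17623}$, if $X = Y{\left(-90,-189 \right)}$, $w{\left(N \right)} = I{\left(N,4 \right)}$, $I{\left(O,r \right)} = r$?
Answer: $- \frac{7771727}{70492} \approx -110.25$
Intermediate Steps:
$w{\left(N \right)} = 4$
$X = 212$
$- \frac{23373}{X} + \frac{w{\left(206 \right)}}{17623} = - \frac{23373}{212} + \frac{4}{17623} = \left(-23373\right) \frac{1}{212} + 4 \cdot \frac{1}{17623} = - \frac{441}{4} + \frac{4}{17623} = - \frac{7771727}{70492}$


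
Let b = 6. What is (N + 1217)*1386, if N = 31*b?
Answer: 1944558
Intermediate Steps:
N = 186 (N = 31*6 = 186)
(N + 1217)*1386 = (186 + 1217)*1386 = 1403*1386 = 1944558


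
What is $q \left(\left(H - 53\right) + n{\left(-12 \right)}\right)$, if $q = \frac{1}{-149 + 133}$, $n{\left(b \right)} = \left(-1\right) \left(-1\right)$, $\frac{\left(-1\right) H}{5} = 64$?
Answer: $\frac{93}{4} \approx 23.25$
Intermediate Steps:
$H = -320$ ($H = \left(-5\right) 64 = -320$)
$n{\left(b \right)} = 1$
$q = - \frac{1}{16}$ ($q = \frac{1}{-16} = - \frac{1}{16} \approx -0.0625$)
$q \left(\left(H - 53\right) + n{\left(-12 \right)}\right) = - \frac{\left(-320 - 53\right) + 1}{16} = - \frac{-373 + 1}{16} = \left(- \frac{1}{16}\right) \left(-372\right) = \frac{93}{4}$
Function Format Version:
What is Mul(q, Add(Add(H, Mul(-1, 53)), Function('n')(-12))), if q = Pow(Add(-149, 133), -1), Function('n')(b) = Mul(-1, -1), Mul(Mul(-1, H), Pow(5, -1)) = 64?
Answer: Rational(93, 4) ≈ 23.250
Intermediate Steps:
H = -320 (H = Mul(-5, 64) = -320)
Function('n')(b) = 1
q = Rational(-1, 16) (q = Pow(-16, -1) = Rational(-1, 16) ≈ -0.062500)
Mul(q, Add(Add(H, Mul(-1, 53)), Function('n')(-12))) = Mul(Rational(-1, 16), Add(Add(-320, Mul(-1, 53)), 1)) = Mul(Rational(-1, 16), Add(Add(-320, -53), 1)) = Mul(Rational(-1, 16), Add(-373, 1)) = Mul(Rational(-1, 16), -372) = Rational(93, 4)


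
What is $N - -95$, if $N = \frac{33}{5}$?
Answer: $\frac{508}{5} \approx 101.6$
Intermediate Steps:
$N = \frac{33}{5}$ ($N = 33 \cdot \frac{1}{5} = \frac{33}{5} \approx 6.6$)
$N - -95 = \frac{33}{5} - -95 = \frac{33}{5} + 95 = \frac{508}{5}$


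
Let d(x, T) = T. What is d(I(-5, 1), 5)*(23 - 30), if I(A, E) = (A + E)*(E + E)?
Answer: -35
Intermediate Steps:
I(A, E) = 2*E*(A + E) (I(A, E) = (A + E)*(2*E) = 2*E*(A + E))
d(I(-5, 1), 5)*(23 - 30) = 5*(23 - 30) = 5*(-7) = -35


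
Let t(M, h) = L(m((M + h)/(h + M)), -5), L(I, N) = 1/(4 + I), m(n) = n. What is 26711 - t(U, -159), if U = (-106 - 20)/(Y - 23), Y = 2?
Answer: 133554/5 ≈ 26711.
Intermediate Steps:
U = 6 (U = (-106 - 20)/(2 - 23) = -126/(-21) = -126*(-1/21) = 6)
t(M, h) = ⅕ (t(M, h) = 1/(4 + (M + h)/(h + M)) = 1/(4 + (M + h)/(M + h)) = 1/(4 + 1) = 1/5 = ⅕)
26711 - t(U, -159) = 26711 - 1*⅕ = 26711 - ⅕ = 133554/5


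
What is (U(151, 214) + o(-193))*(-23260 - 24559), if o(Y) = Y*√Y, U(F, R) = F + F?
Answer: -14441338 + 9229067*I*√193 ≈ -1.4441e+7 + 1.2821e+8*I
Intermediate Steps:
U(F, R) = 2*F
o(Y) = Y^(3/2)
(U(151, 214) + o(-193))*(-23260 - 24559) = (2*151 + (-193)^(3/2))*(-23260 - 24559) = (302 - 193*I*√193)*(-47819) = -14441338 + 9229067*I*√193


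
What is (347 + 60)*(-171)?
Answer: -69597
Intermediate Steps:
(347 + 60)*(-171) = 407*(-171) = -69597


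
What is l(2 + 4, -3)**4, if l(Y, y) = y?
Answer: 81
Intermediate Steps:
l(2 + 4, -3)**4 = (-3)**4 = 81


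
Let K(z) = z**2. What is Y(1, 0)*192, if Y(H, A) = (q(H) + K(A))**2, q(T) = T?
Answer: 192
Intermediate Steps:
Y(H, A) = (H + A**2)**2
Y(1, 0)*192 = (1 + 0**2)**2*192 = (1 + 0)**2*192 = 1**2*192 = 1*192 = 192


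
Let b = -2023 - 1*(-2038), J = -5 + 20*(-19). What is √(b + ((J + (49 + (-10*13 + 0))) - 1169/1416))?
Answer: I*√226483890/708 ≈ 21.256*I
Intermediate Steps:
J = -385 (J = -5 - 380 = -385)
b = 15 (b = -2023 + 2038 = 15)
√(b + ((J + (49 + (-10*13 + 0))) - 1169/1416)) = √(15 + ((-385 + (49 + (-10*13 + 0))) - 1169/1416)) = √(15 + ((-385 + (49 + (-130 + 0))) - 1169*1/1416)) = √(15 + ((-385 + (49 - 130)) - 1169/1416)) = √(15 + ((-385 - 81) - 1169/1416)) = √(15 + (-466 - 1169/1416)) = √(15 - 661025/1416) = √(-639785/1416) = I*√226483890/708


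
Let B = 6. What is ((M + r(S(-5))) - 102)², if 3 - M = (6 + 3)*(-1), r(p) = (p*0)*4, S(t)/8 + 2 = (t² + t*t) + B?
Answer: 8100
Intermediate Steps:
S(t) = 32 + 16*t² (S(t) = -16 + 8*((t² + t*t) + 6) = -16 + 8*((t² + t²) + 6) = -16 + 8*(2*t² + 6) = -16 + 8*(6 + 2*t²) = -16 + (48 + 16*t²) = 32 + 16*t²)
r(p) = 0 (r(p) = 0*4 = 0)
M = 12 (M = 3 - (6 + 3)*(-1) = 3 - 9*(-1) = 3 - 1*(-9) = 3 + 9 = 12)
((M + r(S(-5))) - 102)² = ((12 + 0) - 102)² = (12 - 102)² = (-90)² = 8100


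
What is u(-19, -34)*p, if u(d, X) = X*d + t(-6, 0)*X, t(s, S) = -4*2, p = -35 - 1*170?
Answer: -188190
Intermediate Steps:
p = -205 (p = -35 - 170 = -205)
t(s, S) = -8
u(d, X) = -8*X + X*d (u(d, X) = X*d - 8*X = -8*X + X*d)
u(-19, -34)*p = -34*(-8 - 19)*(-205) = -34*(-27)*(-205) = 918*(-205) = -188190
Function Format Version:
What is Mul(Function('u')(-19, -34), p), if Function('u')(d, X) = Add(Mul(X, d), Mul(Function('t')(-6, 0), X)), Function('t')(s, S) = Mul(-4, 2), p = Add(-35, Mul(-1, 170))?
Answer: -188190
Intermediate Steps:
p = -205 (p = Add(-35, -170) = -205)
Function('t')(s, S) = -8
Function('u')(d, X) = Add(Mul(-8, X), Mul(X, d)) (Function('u')(d, X) = Add(Mul(X, d), Mul(-8, X)) = Add(Mul(-8, X), Mul(X, d)))
Mul(Function('u')(-19, -34), p) = Mul(Mul(-34, Add(-8, -19)), -205) = Mul(Mul(-34, -27), -205) = Mul(918, -205) = -188190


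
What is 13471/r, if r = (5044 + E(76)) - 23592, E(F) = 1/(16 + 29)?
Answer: -606195/834659 ≈ -0.72628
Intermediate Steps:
E(F) = 1/45
r = -834659/45 (r = (5044 + 1/45) - 23592 = 226981/45 - 23592 = -834659/45 ≈ -18548.)
13471/r = 13471/(-834659/45) = 13471*(-45/834659) = -606195/834659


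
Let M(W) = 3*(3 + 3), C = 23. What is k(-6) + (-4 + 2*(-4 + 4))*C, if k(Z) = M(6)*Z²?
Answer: 556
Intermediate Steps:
M(W) = 18 (M(W) = 3*6 = 18)
k(Z) = 18*Z²
k(-6) + (-4 + 2*(-4 + 4))*C = 18*(-6)² + (-4 + 2*(-4 + 4))*23 = 18*36 + (-4 + 2*0)*23 = 648 + (-4 + 0)*23 = 648 - 4*23 = 648 - 92 = 556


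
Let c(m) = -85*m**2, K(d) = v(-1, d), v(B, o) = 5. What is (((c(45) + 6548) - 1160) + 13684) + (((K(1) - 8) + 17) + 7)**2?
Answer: -152612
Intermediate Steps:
K(d) = 5
(((c(45) + 6548) - 1160) + 13684) + (((K(1) - 8) + 17) + 7)**2 = (((-85*45**2 + 6548) - 1160) + 13684) + (((5 - 8) + 17) + 7)**2 = (((-85*2025 + 6548) - 1160) + 13684) + ((-3 + 17) + 7)**2 = (((-172125 + 6548) - 1160) + 13684) + (14 + 7)**2 = ((-165577 - 1160) + 13684) + 21**2 = (-166737 + 13684) + 441 = -153053 + 441 = -152612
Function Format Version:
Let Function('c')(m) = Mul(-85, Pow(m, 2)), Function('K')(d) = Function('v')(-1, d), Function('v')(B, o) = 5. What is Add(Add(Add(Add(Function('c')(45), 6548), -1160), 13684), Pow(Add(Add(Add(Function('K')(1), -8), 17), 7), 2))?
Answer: -152612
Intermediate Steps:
Function('K')(d) = 5
Add(Add(Add(Add(Function('c')(45), 6548), -1160), 13684), Pow(Add(Add(Add(Function('K')(1), -8), 17), 7), 2)) = Add(Add(Add(Add(Mul(-85, Pow(45, 2)), 6548), -1160), 13684), Pow(Add(Add(Add(5, -8), 17), 7), 2)) = Add(Add(Add(Add(Mul(-85, 2025), 6548), -1160), 13684), Pow(Add(Add(-3, 17), 7), 2)) = Add(Add(Add(Add(-172125, 6548), -1160), 13684), Pow(Add(14, 7), 2)) = Add(Add(Add(-165577, -1160), 13684), Pow(21, 2)) = Add(Add(-166737, 13684), 441) = Add(-153053, 441) = -152612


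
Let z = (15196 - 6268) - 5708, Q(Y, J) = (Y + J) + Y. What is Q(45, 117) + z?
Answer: 3427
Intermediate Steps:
Q(Y, J) = J + 2*Y (Q(Y, J) = (J + Y) + Y = J + 2*Y)
z = 3220 (z = 8928 - 5708 = 3220)
Q(45, 117) + z = (117 + 2*45) + 3220 = (117 + 90) + 3220 = 207 + 3220 = 3427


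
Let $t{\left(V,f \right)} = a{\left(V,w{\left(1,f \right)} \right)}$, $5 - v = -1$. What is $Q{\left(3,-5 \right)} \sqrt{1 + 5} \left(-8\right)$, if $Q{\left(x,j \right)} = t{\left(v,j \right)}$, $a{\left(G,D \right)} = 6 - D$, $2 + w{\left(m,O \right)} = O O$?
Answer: $136 \sqrt{6} \approx 333.13$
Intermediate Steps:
$v = 6$ ($v = 5 - -1 = 5 + 1 = 6$)
$w{\left(m,O \right)} = -2 + O^{2}$ ($w{\left(m,O \right)} = -2 + O O = -2 + O^{2}$)
$t{\left(V,f \right)} = 8 - f^{2}$ ($t{\left(V,f \right)} = 6 - \left(-2 + f^{2}\right) = 8 - f^{2}$)
$Q{\left(x,j \right)} = 8 - j^{2}$
$Q{\left(3,-5 \right)} \sqrt{1 + 5} \left(-8\right) = \left(8 - \left(-5\right)^{2}\right) \sqrt{1 + 5} \left(-8\right) = \left(8 - 25\right) \sqrt{6} \left(-8\right) = \left(8 - 25\right) \left(- 8 \sqrt{6}\right) = - 17 \left(- 8 \sqrt{6}\right) = 136 \sqrt{6}$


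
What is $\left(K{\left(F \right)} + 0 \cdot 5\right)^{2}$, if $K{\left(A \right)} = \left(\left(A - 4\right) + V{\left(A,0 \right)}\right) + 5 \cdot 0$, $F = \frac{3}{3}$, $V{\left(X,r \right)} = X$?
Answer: $4$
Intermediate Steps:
$F = 1$ ($F = 3 \cdot \frac{1}{3} = 1$)
$K{\left(A \right)} = -4 + 2 A$ ($K{\left(A \right)} = \left(\left(A - 4\right) + A\right) + 5 \cdot 0 = \left(\left(-4 + A\right) + A\right) + 0 = \left(-4 + 2 A\right) + 0 = -4 + 2 A$)
$\left(K{\left(F \right)} + 0 \cdot 5\right)^{2} = \left(\left(-4 + 2 \cdot 1\right) + 0 \cdot 5\right)^{2} = \left(\left(-4 + 2\right) + 0\right)^{2} = \left(-2 + 0\right)^{2} = \left(-2\right)^{2} = 4$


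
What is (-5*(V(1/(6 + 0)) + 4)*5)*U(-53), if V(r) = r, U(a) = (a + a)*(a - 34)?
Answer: -960625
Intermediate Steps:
U(a) = 2*a*(-34 + a) (U(a) = (2*a)*(-34 + a) = 2*a*(-34 + a))
(-5*(V(1/(6 + 0)) + 4)*5)*U(-53) = (-5*(1/(6 + 0) + 4)*5)*(2*(-53)*(-34 - 53)) = (-5*(1/6 + 4)*5)*(2*(-53)*(-87)) = (-5*(⅙ + 4)*5)*9222 = (-5*25/6*5)*9222 = -125/6*5*9222 = -625/6*9222 = -960625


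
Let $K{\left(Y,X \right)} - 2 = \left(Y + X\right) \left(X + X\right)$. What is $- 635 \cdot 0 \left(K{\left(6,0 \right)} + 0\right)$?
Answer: $0$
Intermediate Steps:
$K{\left(Y,X \right)} = 2 + 2 X \left(X + Y\right)$ ($K{\left(Y,X \right)} = 2 + \left(Y + X\right) \left(X + X\right) = 2 + \left(X + Y\right) 2 X = 2 + 2 X \left(X + Y\right)$)
$- 635 \cdot 0 \left(K{\left(6,0 \right)} + 0\right) = - 635 \cdot 0 \left(\left(2 + 2 \cdot 0^{2} + 2 \cdot 0 \cdot 6\right) + 0\right) = - 635 \cdot 0 \left(\left(2 + 2 \cdot 0 + 0\right) + 0\right) = - 635 \cdot 0 \left(\left(2 + 0 + 0\right) + 0\right) = - 635 \cdot 0 \left(2 + 0\right) = - 635 \cdot 0 \cdot 2 = \left(-635\right) 0 = 0$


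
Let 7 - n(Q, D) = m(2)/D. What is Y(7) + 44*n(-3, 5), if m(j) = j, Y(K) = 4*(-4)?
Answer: 1372/5 ≈ 274.40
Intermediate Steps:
Y(K) = -16
n(Q, D) = 7 - 2/D
Y(7) + 44*n(-3, 5) = -16 + 44*(7 - 2/5) = -16 + 44*(7 - 2*⅕) = -16 + 44*(7 - ⅖) = -16 + 44*(33/5) = -16 + 1452/5 = 1372/5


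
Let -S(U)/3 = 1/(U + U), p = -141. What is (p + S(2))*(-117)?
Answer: 66339/4 ≈ 16585.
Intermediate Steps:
S(U) = -3/(2*U) (S(U) = -3/(U + U) = -3*1/(2*U) = -3/(2*U))
(p + S(2))*(-117) = (-141 - 3/2/2)*(-117) = (-141 - 3/2*½)*(-117) = (-141 - ¾)*(-117) = -567/4*(-117) = 66339/4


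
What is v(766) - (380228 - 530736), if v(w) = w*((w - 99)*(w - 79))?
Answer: 351153922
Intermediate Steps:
v(w) = w*(-99 + w)*(-79 + w) (v(w) = w*((-99 + w)*(-79 + w)) = w*(-99 + w)*(-79 + w))
v(766) - (380228 - 530736) = 766*(7821 + 766² - 178*766) - (380228 - 530736) = 766*(7821 + 586756 - 136348) - 1*(-150508) = 766*458229 + 150508 = 351003414 + 150508 = 351153922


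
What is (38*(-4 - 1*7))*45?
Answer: -18810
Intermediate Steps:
(38*(-4 - 1*7))*45 = (38*(-4 - 7))*45 = (38*(-11))*45 = -418*45 = -18810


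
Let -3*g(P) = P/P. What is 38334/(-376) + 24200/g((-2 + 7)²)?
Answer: -13667967/188 ≈ -72702.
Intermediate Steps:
g(P) = -⅓ (g(P) = -P/(3*P) = -⅓*1 = -⅓)
38334/(-376) + 24200/g((-2 + 7)²) = 38334/(-376) + 24200/(-⅓) = 38334*(-1/376) + 24200*(-3) = -19167/188 - 72600 = -13667967/188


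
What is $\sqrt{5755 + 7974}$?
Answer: $\sqrt{13729} \approx 117.17$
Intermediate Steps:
$\sqrt{5755 + 7974} = \sqrt{13729}$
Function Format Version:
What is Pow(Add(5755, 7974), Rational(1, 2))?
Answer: Pow(13729, Rational(1, 2)) ≈ 117.17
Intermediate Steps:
Pow(Add(5755, 7974), Rational(1, 2)) = Pow(13729, Rational(1, 2))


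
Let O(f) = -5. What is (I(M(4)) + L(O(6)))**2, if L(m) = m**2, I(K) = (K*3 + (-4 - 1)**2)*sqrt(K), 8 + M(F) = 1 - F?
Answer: (25 - 8*I*sqrt(11))**2 ≈ -79.0 - 1326.7*I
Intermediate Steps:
M(F) = -7 - F (M(F) = -8 + (1 - F) = -7 - F)
I(K) = sqrt(K)*(25 + 3*K) (I(K) = (3*K + (-5)**2)*sqrt(K) = (3*K + 25)*sqrt(K) = (25 + 3*K)*sqrt(K) = sqrt(K)*(25 + 3*K))
(I(M(4)) + L(O(6)))**2 = (sqrt(-7 - 1*4)*(25 + 3*(-7 - 1*4)) + (-5)**2)**2 = (sqrt(-7 - 4)*(25 + 3*(-7 - 4)) + 25)**2 = (sqrt(-11)*(25 + 3*(-11)) + 25)**2 = ((I*sqrt(11))*(25 - 33) + 25)**2 = ((I*sqrt(11))*(-8) + 25)**2 = (-8*I*sqrt(11) + 25)**2 = (25 - 8*I*sqrt(11))**2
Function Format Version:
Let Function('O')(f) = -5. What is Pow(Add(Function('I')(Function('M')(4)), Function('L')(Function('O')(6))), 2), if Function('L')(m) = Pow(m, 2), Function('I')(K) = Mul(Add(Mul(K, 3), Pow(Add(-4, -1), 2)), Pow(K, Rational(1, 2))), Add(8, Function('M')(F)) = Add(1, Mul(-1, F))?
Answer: Pow(Add(25, Mul(-8, I, Pow(11, Rational(1, 2)))), 2) ≈ Add(-79.000, Mul(-1326.7, I))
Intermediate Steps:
Function('M')(F) = Add(-7, Mul(-1, F)) (Function('M')(F) = Add(-8, Add(1, Mul(-1, F))) = Add(-7, Mul(-1, F)))
Function('I')(K) = Mul(Pow(K, Rational(1, 2)), Add(25, Mul(3, K))) (Function('I')(K) = Mul(Add(Mul(3, K), Pow(-5, 2)), Pow(K, Rational(1, 2))) = Mul(Add(Mul(3, K), 25), Pow(K, Rational(1, 2))) = Mul(Add(25, Mul(3, K)), Pow(K, Rational(1, 2))) = Mul(Pow(K, Rational(1, 2)), Add(25, Mul(3, K))))
Pow(Add(Function('I')(Function('M')(4)), Function('L')(Function('O')(6))), 2) = Pow(Add(Mul(Pow(Add(-7, Mul(-1, 4)), Rational(1, 2)), Add(25, Mul(3, Add(-7, Mul(-1, 4))))), Pow(-5, 2)), 2) = Pow(Add(Mul(Pow(Add(-7, -4), Rational(1, 2)), Add(25, Mul(3, Add(-7, -4)))), 25), 2) = Pow(Add(Mul(Pow(-11, Rational(1, 2)), Add(25, Mul(3, -11))), 25), 2) = Pow(Add(Mul(Mul(I, Pow(11, Rational(1, 2))), Add(25, -33)), 25), 2) = Pow(Add(Mul(Mul(I, Pow(11, Rational(1, 2))), -8), 25), 2) = Pow(Add(Mul(-8, I, Pow(11, Rational(1, 2))), 25), 2) = Pow(Add(25, Mul(-8, I, Pow(11, Rational(1, 2)))), 2)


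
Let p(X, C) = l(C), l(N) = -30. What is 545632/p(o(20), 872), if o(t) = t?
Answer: -272816/15 ≈ -18188.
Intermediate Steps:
p(X, C) = -30
545632/p(o(20), 872) = 545632/(-30) = 545632*(-1/30) = -272816/15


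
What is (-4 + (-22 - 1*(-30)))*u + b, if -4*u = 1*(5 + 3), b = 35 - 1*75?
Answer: -48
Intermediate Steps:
b = -40 (b = 35 - 75 = -40)
u = -2 (u = -(5 + 3)/4 = -8/4 = -1/4*8 = -2)
(-4 + (-22 - 1*(-30)))*u + b = (-4 + (-22 - 1*(-30)))*(-2) - 40 = (-4 + (-22 + 30))*(-2) - 40 = (-4 + 8)*(-2) - 40 = 4*(-2) - 40 = -8 - 40 = -48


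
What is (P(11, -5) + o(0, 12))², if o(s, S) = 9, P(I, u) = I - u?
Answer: 625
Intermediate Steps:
(P(11, -5) + o(0, 12))² = ((11 - 1*(-5)) + 9)² = ((11 + 5) + 9)² = (16 + 9)² = 25² = 625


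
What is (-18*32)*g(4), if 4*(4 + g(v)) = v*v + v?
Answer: -576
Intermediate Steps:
g(v) = -4 + v/4 + v²/4 (g(v) = -4 + (v*v + v)/4 = -4 + (v² + v)/4 = -4 + (v + v²)/4 = -4 + (v/4 + v²/4) = -4 + v/4 + v²/4)
(-18*32)*g(4) = (-18*32)*(-4 + (¼)*4 + (¼)*4²) = -576*(-4 + 1 + (¼)*16) = -576*(-4 + 1 + 4) = -576*1 = -576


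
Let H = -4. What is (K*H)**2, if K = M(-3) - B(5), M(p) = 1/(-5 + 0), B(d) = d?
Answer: 10816/25 ≈ 432.64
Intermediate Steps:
M(p) = -1/5 (M(p) = 1/(-5) = -1/5)
K = -26/5 (K = -1/5 - 1*5 = -1/5 - 5 = -26/5 ≈ -5.2000)
(K*H)**2 = (-26/5*(-4))**2 = (104/5)**2 = 10816/25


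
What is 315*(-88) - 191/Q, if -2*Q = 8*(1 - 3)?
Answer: -221951/8 ≈ -27744.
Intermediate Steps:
Q = 8 (Q = -4*(1 - 3) = -4*(-2) = -1/2*(-16) = 8)
315*(-88) - 191/Q = 315*(-88) - 191/8 = -27720 - 191*1/8 = -27720 - 191/8 = -221951/8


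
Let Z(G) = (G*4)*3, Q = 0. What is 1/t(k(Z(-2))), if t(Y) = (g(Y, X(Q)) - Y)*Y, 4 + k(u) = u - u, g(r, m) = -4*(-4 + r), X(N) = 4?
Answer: -1/144 ≈ -0.0069444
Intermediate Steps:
Z(G) = 12*G (Z(G) = (4*G)*3 = 12*G)
g(r, m) = 16 - 4*r
k(u) = -4 (k(u) = -4 + (u - u) = -4 + 0 = -4)
t(Y) = Y*(16 - 5*Y) (t(Y) = ((16 - 4*Y) - Y)*Y = (16 - 5*Y)*Y = Y*(16 - 5*Y))
1/t(k(Z(-2))) = 1/(-4*(16 - 5*(-4))) = 1/(-4*(16 + 20)) = 1/(-4*36) = 1/(-144) = -1/144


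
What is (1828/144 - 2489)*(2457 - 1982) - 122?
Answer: -42349217/36 ≈ -1.1764e+6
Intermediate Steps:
(1828/144 - 2489)*(2457 - 1982) - 122 = (1828*(1/144) - 2489)*475 - 122 = (457/36 - 2489)*475 - 122 = -89147/36*475 - 122 = -42344825/36 - 122 = -42349217/36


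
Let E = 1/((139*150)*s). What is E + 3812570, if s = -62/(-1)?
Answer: 4928509239001/1292700 ≈ 3.8126e+6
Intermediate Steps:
s = 62 (s = -62*(-1) = 62)
E = 1/1292700 (E = 1/((139*150)*62) = 1/(20850*62) = 1/1292700 ≈ 7.7357e-7)
E + 3812570 = 1/1292700 + 3812570 = 4928509239001/1292700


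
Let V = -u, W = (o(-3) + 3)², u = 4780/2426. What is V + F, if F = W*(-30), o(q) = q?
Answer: -2390/1213 ≈ -1.9703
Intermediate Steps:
u = 2390/1213 (u = 4780*(1/2426) = 2390/1213 ≈ 1.9703)
W = 0 (W = (-3 + 3)² = 0² = 0)
V = -2390/1213 (V = -1*2390/1213 = -2390/1213 ≈ -1.9703)
F = 0 (F = 0*(-30) = 0)
V + F = -2390/1213 + 0 = -2390/1213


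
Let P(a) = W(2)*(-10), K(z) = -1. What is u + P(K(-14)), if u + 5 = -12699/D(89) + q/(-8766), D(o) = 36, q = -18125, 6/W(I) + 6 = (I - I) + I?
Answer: -5972843/17532 ≈ -340.68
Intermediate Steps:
W(I) = 6/(-6 + I) (W(I) = 6/(-6 + ((I - I) + I)) = 6/(-6 + (0 + I)) = 6/(-6 + I))
P(a) = 15 (P(a) = (6/(-6 + 2))*(-10) = (6/(-4))*(-10) = (6*(-¼))*(-10) = -3/2*(-10) = 15)
u = -6235823/17532 (u = -5 + (-12699/36 - 18125/(-8766)) = -5 + (-12699*1/36 - 18125*(-1/8766)) = -5 + (-1411/4 + 18125/8766) = -5 - 6148163/17532 = -6235823/17532 ≈ -355.68)
u + P(K(-14)) = -6235823/17532 + 15 = -5972843/17532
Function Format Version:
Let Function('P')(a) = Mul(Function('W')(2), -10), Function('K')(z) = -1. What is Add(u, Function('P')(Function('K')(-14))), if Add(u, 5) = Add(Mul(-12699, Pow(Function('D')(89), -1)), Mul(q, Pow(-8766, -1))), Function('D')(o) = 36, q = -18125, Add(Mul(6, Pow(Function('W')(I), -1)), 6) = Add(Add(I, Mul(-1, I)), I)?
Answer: Rational(-5972843, 17532) ≈ -340.68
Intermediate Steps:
Function('W')(I) = Mul(6, Pow(Add(-6, I), -1)) (Function('W')(I) = Mul(6, Pow(Add(-6, Add(Add(I, Mul(-1, I)), I)), -1)) = Mul(6, Pow(Add(-6, Add(0, I)), -1)) = Mul(6, Pow(Add(-6, I), -1)))
Function('P')(a) = 15 (Function('P')(a) = Mul(Mul(6, Pow(Add(-6, 2), -1)), -10) = Mul(Mul(6, Pow(-4, -1)), -10) = Mul(Mul(6, Rational(-1, 4)), -10) = Mul(Rational(-3, 2), -10) = 15)
u = Rational(-6235823, 17532) (u = Add(-5, Add(Mul(-12699, Pow(36, -1)), Mul(-18125, Pow(-8766, -1)))) = Add(-5, Add(Mul(-12699, Rational(1, 36)), Mul(-18125, Rational(-1, 8766)))) = Add(-5, Add(Rational(-1411, 4), Rational(18125, 8766))) = Add(-5, Rational(-6148163, 17532)) = Rational(-6235823, 17532) ≈ -355.68)
Add(u, Function('P')(Function('K')(-14))) = Add(Rational(-6235823, 17532), 15) = Rational(-5972843, 17532)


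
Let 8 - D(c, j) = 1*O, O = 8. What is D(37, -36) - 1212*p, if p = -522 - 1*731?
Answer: 1518636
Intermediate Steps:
D(c, j) = 0 (D(c, j) = 8 - 8 = 0)
p = -1253 (p = -522 - 731 = -1253)
D(37, -36) - 1212*p = 0 - 1212*(-1253) = 0 + 1518636 = 1518636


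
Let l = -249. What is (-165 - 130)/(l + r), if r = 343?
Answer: -295/94 ≈ -3.1383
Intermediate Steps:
(-165 - 130)/(l + r) = (-165 - 130)/(-249 + 343) = -295/94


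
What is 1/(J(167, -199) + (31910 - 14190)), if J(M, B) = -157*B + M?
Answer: 1/49130 ≈ 2.0354e-5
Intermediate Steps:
J(M, B) = M - 157*B
1/(J(167, -199) + (31910 - 14190)) = 1/((167 - 157*(-199)) + (31910 - 14190)) = 1/((167 + 31243) + 17720) = 1/(31410 + 17720) = 1/49130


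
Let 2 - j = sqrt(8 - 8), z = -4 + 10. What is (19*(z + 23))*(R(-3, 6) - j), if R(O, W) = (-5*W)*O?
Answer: 48488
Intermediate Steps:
z = 6
R(O, W) = -5*O*W
j = 2 (j = 2 - sqrt(8 - 8) = 2 - sqrt(0) = 2 - 1*0 = 2 + 0 = 2)
(19*(z + 23))*(R(-3, 6) - j) = (19*(6 + 23))*(-5*(-3)*6 - 1*2) = (19*29)*(90 - 2) = 551*88 = 48488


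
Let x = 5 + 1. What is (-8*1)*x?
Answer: -48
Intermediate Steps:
x = 6
(-8*1)*x = -8*1*6 = -8*6 = -48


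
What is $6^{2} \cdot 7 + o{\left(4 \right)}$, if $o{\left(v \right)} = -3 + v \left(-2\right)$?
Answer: $241$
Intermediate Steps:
$o{\left(v \right)} = -3 - 2 v$
$6^{2} \cdot 7 + o{\left(4 \right)} = 6^{2} \cdot 7 - 11 = 36 \cdot 7 - 11 = 252 - 11 = 241$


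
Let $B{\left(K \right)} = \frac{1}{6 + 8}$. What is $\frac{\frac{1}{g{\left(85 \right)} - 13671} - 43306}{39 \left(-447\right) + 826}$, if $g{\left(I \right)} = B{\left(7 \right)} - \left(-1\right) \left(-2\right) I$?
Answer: $\frac{8391533552}{3217988211} \approx 2.6077$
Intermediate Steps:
$B{\left(K \right)} = \frac{1}{14}$
$g{\left(I \right)} = \frac{1}{14} - 2 I$ ($g{\left(I \right)} = \frac{1}{14} - \left(-1\right) \left(-2\right) I = \frac{1}{14} - 2 I$)
$\frac{\frac{1}{g{\left(85 \right)} - 13671} - 43306}{39 \left(-447\right) + 826} = \frac{\frac{1}{\left(\frac{1}{14} - 170\right) - 13671} - 43306}{39 \left(-447\right) + 826} = \frac{\frac{1}{\left(\frac{1}{14} - 170\right) - 13671} - 43306}{-17433 + 826} = \frac{\frac{1}{- \frac{2379}{14} - 13671} - 43306}{-16607} = \left(\frac{1}{- \frac{193773}{14}} - 43306\right) \left(- \frac{1}{16607}\right) = \left(- \frac{14}{193773} - 43306\right) \left(- \frac{1}{16607}\right) = \left(- \frac{8391533552}{193773}\right) \left(- \frac{1}{16607}\right) = \frac{8391533552}{3217988211}$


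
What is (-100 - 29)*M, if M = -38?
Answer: 4902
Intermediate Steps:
(-100 - 29)*M = (-100 - 29)*(-38) = -129*(-38) = 4902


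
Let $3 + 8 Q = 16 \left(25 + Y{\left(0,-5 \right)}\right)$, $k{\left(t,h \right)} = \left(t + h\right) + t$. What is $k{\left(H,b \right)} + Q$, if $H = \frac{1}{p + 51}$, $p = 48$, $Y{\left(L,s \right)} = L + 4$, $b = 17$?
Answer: $\frac{59119}{792} \approx 74.645$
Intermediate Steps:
$Y{\left(L,s \right)} = 4 + L$
$H = \frac{1}{99}$ ($H = \frac{1}{48 + 51} = \frac{1}{99} \approx 0.010101$)
$k{\left(t,h \right)} = h + 2 t$ ($k{\left(t,h \right)} = \left(h + t\right) + t = h + 2 t$)
$Q = \frac{461}{8}$ ($Q = - \frac{3}{8} + \frac{16 \left(25 + \left(4 + 0\right)\right)}{8} = - \frac{3}{8} + \frac{16 \left(25 + 4\right)}{8} = - \frac{3}{8} + \frac{16 \cdot 29}{8} = - \frac{3}{8} + \frac{1}{8} \cdot 464 = - \frac{3}{8} + 58 = \frac{461}{8} \approx 57.625$)
$k{\left(H,b \right)} + Q = \left(17 + 2 \cdot \frac{1}{99}\right) + \frac{461}{8} = \left(17 + \frac{2}{99}\right) + \frac{461}{8} = \frac{1685}{99} + \frac{461}{8} = \frac{59119}{792}$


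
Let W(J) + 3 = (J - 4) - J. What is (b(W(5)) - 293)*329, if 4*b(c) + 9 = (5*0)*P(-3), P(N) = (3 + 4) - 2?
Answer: -388549/4 ≈ -97137.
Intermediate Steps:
P(N) = 5 (P(N) = 7 - 2 = 5)
W(J) = -7 (W(J) = -3 + ((J - 4) - J) = -3 + ((-4 + J) - J) = -3 - 4 = -7)
b(c) = -9/4 (b(c) = -9/4 + ((5*0)*5)/4 = -9/4 + (0*5)/4 = -9/4 + (1/4)*0 = -9/4 + 0 = -9/4)
(b(W(5)) - 293)*329 = (-9/4 - 293)*329 = -1181/4*329 = -388549/4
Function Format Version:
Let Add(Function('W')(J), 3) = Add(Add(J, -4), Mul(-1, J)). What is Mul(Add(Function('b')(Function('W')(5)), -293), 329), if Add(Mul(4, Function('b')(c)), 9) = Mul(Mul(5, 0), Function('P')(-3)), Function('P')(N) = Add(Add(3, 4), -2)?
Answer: Rational(-388549, 4) ≈ -97137.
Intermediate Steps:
Function('P')(N) = 5 (Function('P')(N) = Add(7, -2) = 5)
Function('W')(J) = -7 (Function('W')(J) = Add(-3, Add(Add(J, -4), Mul(-1, J))) = Add(-3, Add(Add(-4, J), Mul(-1, J))) = Add(-3, -4) = -7)
Function('b')(c) = Rational(-9, 4) (Function('b')(c) = Add(Rational(-9, 4), Mul(Rational(1, 4), Mul(Mul(5, 0), 5))) = Add(Rational(-9, 4), Mul(Rational(1, 4), Mul(0, 5))) = Add(Rational(-9, 4), Mul(Rational(1, 4), 0)) = Add(Rational(-9, 4), 0) = Rational(-9, 4))
Mul(Add(Function('b')(Function('W')(5)), -293), 329) = Mul(Add(Rational(-9, 4), -293), 329) = Mul(Rational(-1181, 4), 329) = Rational(-388549, 4)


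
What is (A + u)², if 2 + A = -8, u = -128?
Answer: 19044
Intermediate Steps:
A = -10 (A = -2 - 8 = -10)
(A + u)² = (-10 - 128)² = (-138)² = 19044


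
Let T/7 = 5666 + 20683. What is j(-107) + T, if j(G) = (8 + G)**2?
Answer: 194244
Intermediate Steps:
T = 184443 (T = 7*(5666 + 20683) = 7*26349 = 184443)
j(-107) + T = (8 - 107)**2 + 184443 = (-99)**2 + 184443 = 9801 + 184443 = 194244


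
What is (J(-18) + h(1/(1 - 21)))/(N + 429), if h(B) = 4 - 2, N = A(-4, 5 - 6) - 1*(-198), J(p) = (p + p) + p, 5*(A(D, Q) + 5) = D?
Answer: -130/1553 ≈ -0.083709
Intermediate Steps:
A(D, Q) = -5 + D/5
J(p) = 3*p (J(p) = 2*p + p = 3*p)
N = 961/5 (N = (-5 + (⅕)*(-4)) - 1*(-198) = (-5 - ⅘) + 198 = -29/5 + 198 = 961/5 ≈ 192.20)
h(B) = 2
(J(-18) + h(1/(1 - 21)))/(N + 429) = (3*(-18) + 2)/(961/5 + 429) = (-54 + 2)/(3106/5) = -52*5/3106 = -130/1553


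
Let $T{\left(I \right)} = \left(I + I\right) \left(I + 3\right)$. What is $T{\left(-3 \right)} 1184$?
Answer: $0$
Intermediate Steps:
$T{\left(I \right)} = 2 I \left(3 + I\right)$
$T{\left(-3 \right)} 1184 = 2 \left(-3\right) \left(3 - 3\right) 1184 = 2 \left(-3\right) 0 \cdot 1184 = 0 \cdot 1184 = 0$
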